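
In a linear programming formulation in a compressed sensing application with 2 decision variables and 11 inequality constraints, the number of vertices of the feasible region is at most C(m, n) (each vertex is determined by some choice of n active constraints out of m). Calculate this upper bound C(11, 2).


Each vertex corresponds to some choice of n active constraints out of m, so the number of vertices is at most C(m, n) = m! / (n!(m-n)!).
m = 11, n = 2
Numerator: 11 * 10
Denominator: 2! = 2
C(11, 2) = 55


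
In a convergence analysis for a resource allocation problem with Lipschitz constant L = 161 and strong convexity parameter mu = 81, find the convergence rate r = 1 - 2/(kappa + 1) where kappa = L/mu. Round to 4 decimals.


Step 1: Compute the condition number.
kappa = L/mu = 161/81 = 1.9877
Step 2: Compute the convergence rate.
r = 1 - 2/(kappa + 1) = 1 - 2*mu/(L + mu) = (L - mu)/(L + mu) = 80/242 = 0.3306


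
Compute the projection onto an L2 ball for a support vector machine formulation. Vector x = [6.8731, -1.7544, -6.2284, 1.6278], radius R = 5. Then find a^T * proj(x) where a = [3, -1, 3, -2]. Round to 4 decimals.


Step 1: Compute ||x|| (intermediates to 6 decimals).
||x|| = sqrt(6.8731^2 + (-1.7544)^2 + (-6.2284)^2 + 1.6278^2) = 9.57915
Step 2: Project.
Since ||x|| > R, scale = R/||x|| = 5/9.57915 = 0.521967, proj(x) = scale * x
proj(x) = [3.587531, -0.915739, -3.251019, 0.849658]
Step 3: Dot product.
a^T * proj(x) = 3*3.587531 - 1*(-0.915739) + 3*(-3.251019) - 2*0.849658 = 0.226


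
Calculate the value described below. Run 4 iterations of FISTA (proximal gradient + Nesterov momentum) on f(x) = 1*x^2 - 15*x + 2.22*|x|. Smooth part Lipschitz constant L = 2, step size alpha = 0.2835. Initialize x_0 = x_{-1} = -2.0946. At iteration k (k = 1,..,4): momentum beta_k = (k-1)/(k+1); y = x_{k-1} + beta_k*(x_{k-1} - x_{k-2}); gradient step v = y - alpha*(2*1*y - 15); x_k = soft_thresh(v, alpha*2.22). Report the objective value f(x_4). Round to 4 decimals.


FISTA on f(x) = 1*x^2 - 15*x + 2.22*|x|
L = 2, alpha = 0.2835
Iteration 1: beta = 0.0, y = -2.0946 + 0.0*(-2.0946 + 2.0946) = -2.0946
  grad(y) = -19.1892, v = y - alpha*grad = 3.3455
  prox(v) = soft_thresh(3.3455, 0.6294) = 2.7162
Iteration 2: beta = 0.3333, y = 2.7162 + 0.3333*(2.7162 + 2.0946) = 4.3198
  grad(y) = -6.3605, v = y - alpha*grad = 6.123
  prox(v) = soft_thresh(6.123, 0.6294) = 5.4936
Iteration 3: beta = 0.5, y = 5.4936 + 0.5*(5.4936 - 2.7162) = 6.8823
  grad(y) = -1.2354, v = y - alpha*grad = 7.2325
  prox(v) = soft_thresh(7.2325, 0.6294) = 6.6032
Iteration 4: beta = 0.6, y = 6.6032 + 0.6*(6.6032 - 5.4936) = 7.2689
  grad(y) = -0.4622, v = y - alpha*grad = 7.3999
  prox(v) = soft_thresh(7.3999, 0.6294) = 6.7706
f(x_4) = 1*6.7706^2 - 15*6.7706 + 2.22*|6.7706| = -40.6873


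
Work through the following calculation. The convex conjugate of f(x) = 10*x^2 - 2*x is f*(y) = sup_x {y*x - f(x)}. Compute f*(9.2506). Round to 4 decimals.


f*(y) = sup_x {y*x - a*x^2 - b*x} = sup_x {(y-b)*x - a*x^2}
FOC: (y - b) - 2a*x = 0 => x* = (y - b)/(2a)
x* = (9.2506 + 2)/(2*10) = 0.5625
f*(9.2506) = (y-b)^2/(4a) = (9.2506 + 2)^2/(4*10)
= 126.576/40 = 3.1644


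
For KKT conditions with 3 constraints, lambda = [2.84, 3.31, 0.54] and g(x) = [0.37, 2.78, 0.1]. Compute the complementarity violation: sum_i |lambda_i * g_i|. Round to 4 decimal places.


KKT complementary slackness check:
lambda_1 * g_1 = 2.84 * 0.37 = 1.0508
lambda_2 * g_2 = 3.31 * 2.78 = 9.2018
lambda_3 * g_3 = 0.54 * 0.1 = 0.054
Total violation = 1.0508 + 9.2018 + 0.054 = 10.3066


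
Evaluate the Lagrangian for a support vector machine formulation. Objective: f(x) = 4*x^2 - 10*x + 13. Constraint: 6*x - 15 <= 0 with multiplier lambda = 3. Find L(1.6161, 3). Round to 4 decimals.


Step 1: Evaluate f(x).
f(1.6161) = 4*1.6161^2 - 10*1.6161 + 13 = 7.2861
Step 2: Evaluate g(x).
g(1.6161) = 6*1.6161 - 15 = -5.3034
Step 3: Compute Lagrangian.
L = 7.2861 + 3*-5.3034 = -8.6241


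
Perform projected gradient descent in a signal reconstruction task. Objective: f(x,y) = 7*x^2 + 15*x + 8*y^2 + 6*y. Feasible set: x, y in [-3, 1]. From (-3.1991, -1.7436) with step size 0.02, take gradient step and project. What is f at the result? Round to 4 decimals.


Step 1: Compute gradient at (-3.1991, -1.7436).
grad_x = 2*7*-3.1991 + 15 = -29.7874
grad_y = 2*8*-1.7436 + 6 = -21.8976
Step 2: Gradient step.
x_raw = -3.1991 - 0.02*-29.7874 = -2.6034
y_raw = -1.7436 - 0.02*-21.8976 = -1.3056
Step 3: Project onto [-3, 1].
x_proj = clip(-2.6034) = -2.6034
y_proj = clip(-1.3056) = -1.3056
Step 4: Evaluate f.
f(-2.6034, -1.3056) = 14.1957


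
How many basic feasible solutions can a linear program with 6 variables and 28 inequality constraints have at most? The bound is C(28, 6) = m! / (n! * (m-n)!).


Each vertex corresponds to some choice of n active constraints out of m, so the number of vertices is at most C(m, n) = m! / (n!(m-n)!).
m = 28, n = 6
Numerator: 28 * 27 * 26 * 25 * 24 * 23
Denominator: 6! = 720
C(28, 6) = 376740


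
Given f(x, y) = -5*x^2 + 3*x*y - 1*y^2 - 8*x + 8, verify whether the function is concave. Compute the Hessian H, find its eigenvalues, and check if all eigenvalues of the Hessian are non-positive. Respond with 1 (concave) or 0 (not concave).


The Hessian of f(x,y) = -5*x^2 + 3*x*y - 1*y^2 - 8*x + 8 is:
H = [[-10, 3], [3, -2]]
Trace = -10 - 2 = -12
Determinant = -10*-2 - (3)^2 = 11
Discriminant = (-12)^2 - 4*11 = 100.0
Eigenvalues: lambda_1 = -11.0, lambda_2 = -1.0
The function is concave.

1


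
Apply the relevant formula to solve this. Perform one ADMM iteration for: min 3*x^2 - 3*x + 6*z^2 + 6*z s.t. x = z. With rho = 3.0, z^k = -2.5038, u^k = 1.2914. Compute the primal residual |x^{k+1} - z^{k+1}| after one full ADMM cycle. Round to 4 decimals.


ADMM iteration with rho = 3.0, z^k = -2.5038, u^k = 1.2914
Step 1: x-update.
Minimize 3*x^2 - 3*x + (3.0/2)*(x + 2.5038 + 1.2914)^2
FOC: (2*3 + 3.0)*x = 3 + 3.0*(-2.5038 - 1.2914)
x^{k+1} = -0.9317
Step 2: z-update.
Minimize 6*z^2 + 6*z + (3.0/2)*(-0.9317 - z + 1.2914)^2
FOC: (2*6 + 3.0)*z = -6 + 3.0*(-0.9317 + 1.2914)
z^{k+1} = -0.3281
Step 3: u-update.
u^{k+1} = 1.2914 - 0.9317 + 0.3281 = 0.6877
Step 4: Primal residual = |-0.9317 + 0.3281| = 0.6037


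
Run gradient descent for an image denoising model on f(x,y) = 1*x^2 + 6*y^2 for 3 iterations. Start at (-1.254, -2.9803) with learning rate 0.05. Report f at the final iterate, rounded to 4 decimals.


Gradient descent on f(x,y) = 1*x^2 + 6*y^2.
Starting point: (-1.254, -2.9803), alpha = 0.05
Step 1: grad_x = 2*1*-1.254 = -2.508, grad_y = 2*6*-2.9803 = -35.7636
  x_1 = -1.254 - 0.05*-2.508 = -1.1286
  y_1 = -2.9803 - 0.05*-35.7636 = -1.1921
Step 2: grad_x = 2*1*-1.1286 = -2.2572, grad_y = 2*6*-1.1921 = -14.3054
  x_2 = -1.1286 - 0.05*-2.2572 = -1.0157
  y_2 = -1.1921 - 0.05*-14.3054 = -0.4768
Step 3: grad_x = 2*1*-1.0157 = -2.0315, grad_y = 2*6*-0.4768 = -5.7222
  x_3 = -1.0157 - 0.05*-2.0315 = -0.9142
  y_3 = -0.4768 - 0.05*-5.7222 = -0.1907
f(-0.9142, -0.1907) = 1*(-0.9142)^2 + 6*(-0.1907)^2 = 1.054


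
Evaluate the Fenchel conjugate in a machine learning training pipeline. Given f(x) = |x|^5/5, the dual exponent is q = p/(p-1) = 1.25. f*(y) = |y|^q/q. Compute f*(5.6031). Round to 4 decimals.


The conjugate exponent q satisfies 1/p + 1/q = 1.
p = 5, so q = 5/(5 - 1) = 1.25
|y|^q = 5.6031^1.25 = 8.6206
f*(5.6031) = 8.6206 / 1.25 = 6.8964


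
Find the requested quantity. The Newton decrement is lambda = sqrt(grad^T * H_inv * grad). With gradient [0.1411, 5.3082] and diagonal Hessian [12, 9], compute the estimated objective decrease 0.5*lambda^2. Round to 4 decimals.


Step 1: H is diagonal, so H^(-1) * g = [0.0118, 0.5898].
Step 2: g^T H^(-1) g = sum_i g_i^2 / H_ii
  = (0.1411)^2/12 + (5.3082)^2/9
  = 0.0017 + 3.1308 = 3.1324
Step 3: Objective decrease = 0.5 * g^T H^(-1) g = 1.5662


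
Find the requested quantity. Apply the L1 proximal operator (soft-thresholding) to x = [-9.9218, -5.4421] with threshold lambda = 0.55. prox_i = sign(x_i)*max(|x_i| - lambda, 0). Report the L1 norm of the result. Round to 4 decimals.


Soft-thresholding with lambda = 0.55:
prox(-9.9218) = sign(-9.9218)*max(|-9.9218| - 0.55, 0) = -9.3718
prox(-5.4421) = sign(-5.4421)*max(|-5.4421| - 0.55, 0) = -4.8921
prox(x) = [-9.3718, -4.8921]
||prox(x)||_1 = 9.3718 + 4.8921 = 14.2639


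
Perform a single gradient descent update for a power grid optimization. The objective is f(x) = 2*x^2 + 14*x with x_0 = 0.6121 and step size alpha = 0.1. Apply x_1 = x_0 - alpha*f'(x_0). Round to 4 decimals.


We compute the gradient at x_0 and apply the update.
f'(x) = 4*x + 14
f'(0.6121) = 4*0.6121 + 14 = 16.4484
x_1 = 0.6121 - 0.1*16.4484 = -1.0327


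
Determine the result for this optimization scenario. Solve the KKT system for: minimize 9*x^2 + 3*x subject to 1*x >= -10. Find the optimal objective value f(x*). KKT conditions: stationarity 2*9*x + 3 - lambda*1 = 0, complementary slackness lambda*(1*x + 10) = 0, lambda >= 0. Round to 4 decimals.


Step 1: Try lambda = 0 (constraint inactive).
Stationarity: 2*9*x + 3 = 0
x* = -3/(2*9) = -1/6 = -0.1667 (rounded; the exact value -1/6 is used below)
Check constraint: 1*-0.1667 = -0.1667 >= -10 -- satisfied.
Step 2: Compute optimal value.
f(x*) = 9*(-1/6)^2 + 3*(-1/6) = -0.25


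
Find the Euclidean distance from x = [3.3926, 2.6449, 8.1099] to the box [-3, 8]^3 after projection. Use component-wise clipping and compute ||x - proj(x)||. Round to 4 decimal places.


Project each component onto [-3, 8].
clip(3.3926) = 3.3926, clip(2.6449) = 2.6449, clip(8.1099) = 8.0
Projection = [3.3926, 2.6449, 8.0]
Squared diffs: [0.0, 0.0, 0.0121]
Distance = sqrt(0.0121) = 0.1099


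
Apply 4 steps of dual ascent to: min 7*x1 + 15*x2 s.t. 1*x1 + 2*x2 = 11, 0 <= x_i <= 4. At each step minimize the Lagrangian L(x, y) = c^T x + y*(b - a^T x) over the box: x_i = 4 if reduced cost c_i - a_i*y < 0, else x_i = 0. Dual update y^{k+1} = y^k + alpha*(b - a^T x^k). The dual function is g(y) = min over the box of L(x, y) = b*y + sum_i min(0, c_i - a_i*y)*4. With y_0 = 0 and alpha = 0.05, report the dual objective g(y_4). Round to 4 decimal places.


Dual ascent for LP: min 7*x1 + 15*x2, 1*x1 + 2*x2 = 11, 0 <= x_i <= 4
Step 1: y^k = 0.0, reduced costs: (7.0, 15.0)
  x^k = (0.0, 0.0), subgradient = b - a^T x = 11.0
  y^{k+1} = 0.0 + 0.05*11.0 = 0.55
Step 2: y^k = 0.55, reduced costs: (6.45, 13.9)
  x^k = (0.0, 0.0), subgradient = b - a^T x = 11.0
  y^{k+1} = 0.55 + 0.05*11.0 = 1.1
Step 3: y^k = 1.1, reduced costs: (5.9, 12.8)
  x^k = (0.0, 0.0), subgradient = b - a^T x = 11.0
  y^{k+1} = 1.1 + 0.05*11.0 = 1.65
Step 4: y^k = 1.65, reduced costs: (5.35, 11.7)
  x^k = (0.0, 0.0), subgradient = b - a^T x = 11.0
  y^{k+1} = 1.65 + 0.05*11.0 = 2.2
Dual objective at y_4 = 2.2: reduced costs (4.8, 10.6), box minimizer x = (0.0, 0.0)
g(y_4) = b*y + (c1 - a1*y)*x1 + (c2 - a2*y)*x2 = 11*2.2 + 4.8*0.0 + 10.6*0.0 = 24.2 + 0.0 + 0.0 = 24.2


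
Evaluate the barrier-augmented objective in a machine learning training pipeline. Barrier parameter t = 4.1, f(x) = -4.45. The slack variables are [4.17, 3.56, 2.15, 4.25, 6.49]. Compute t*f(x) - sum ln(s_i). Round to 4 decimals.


Step 1: Compute log-barrier.
ln values: [1.4279, 1.2698, 0.7655, 1.4469, 1.8703]
phi = -(1.4279 + 1.2698 + 0.7655 + 1.4469 + 1.8703) = -6.7803
Step 2: Compute augmented objective.
t*f(x) = 4.1*-4.45 = -18.245
Total = -18.245 - 6.7803 = -25.0253


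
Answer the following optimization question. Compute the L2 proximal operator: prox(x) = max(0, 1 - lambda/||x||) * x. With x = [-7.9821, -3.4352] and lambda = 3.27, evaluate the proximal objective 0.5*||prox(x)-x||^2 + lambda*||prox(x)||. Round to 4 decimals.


Step 1: Compute ||x||.
||x|| = 8.6899
Step 2: Compute scaling factor.
scale = max(0, 1 - 3.27/8.6899) = 0.6237
Step 3: prox(x) = [-4.9784, -2.1425]
||prox(x)|| = 5.4199
Step 4: Proximal objective.
0.5*||prox-x||^2 = 5.3465
lambda*||prox|| = 17.7231
Total = 23.0696


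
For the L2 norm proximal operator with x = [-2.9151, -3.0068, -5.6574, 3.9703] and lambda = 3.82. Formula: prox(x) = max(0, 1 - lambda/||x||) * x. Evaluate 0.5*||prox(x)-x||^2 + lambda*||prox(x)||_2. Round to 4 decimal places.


Step 1: Compute ||x||.
||x|| = 8.0813
Step 2: Compute scaling factor.
scale = max(0, 1 - 3.82/8.0813) = 0.5273
Step 3: prox(x) = [-1.5372, -1.5855, -2.9832, 2.0936]
||prox(x)|| = 4.2613
Step 4: Proximal objective.
0.5*||prox-x||^2 = 7.2962
lambda*||prox|| = 16.2782
Total = 23.5745


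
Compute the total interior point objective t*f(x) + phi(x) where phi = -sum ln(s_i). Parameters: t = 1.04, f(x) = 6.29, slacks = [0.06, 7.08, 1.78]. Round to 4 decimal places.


Step 1: Compute log-barrier.
ln values: [-2.8134, 1.9573, 0.5766]
phi = -(-2.8134 + 1.9573 + 0.5766) = 0.2795
Step 2: Compute augmented objective.
t*f(x) = 1.04*6.29 = 6.5416
Total = 6.5416 + 0.2795 = 6.8211


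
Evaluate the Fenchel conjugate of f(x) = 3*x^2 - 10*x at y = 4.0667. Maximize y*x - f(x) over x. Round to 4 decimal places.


f*(y) = sup_x {y*x - a*x^2 - b*x} = sup_x {(y-b)*x - a*x^2}
FOC: (y - b) - 2a*x = 0 => x* = (y - b)/(2a)
x* = (4.0667 + 10)/(2*3) = 2.3445
f*(4.0667) = (y-b)^2/(4a) = (4.0667 + 10)^2/(4*3)
= 197.872/12 = 16.4893


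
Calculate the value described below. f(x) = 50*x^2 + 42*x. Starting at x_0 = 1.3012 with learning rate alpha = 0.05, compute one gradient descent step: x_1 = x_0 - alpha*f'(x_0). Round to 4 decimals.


We compute the gradient at x_0 and apply the update.
f'(x) = 100*x + 42
f'(1.3012) = 100*1.3012 + 42 = 172.12
x_1 = 1.3012 - 0.05*172.12 = -7.3048


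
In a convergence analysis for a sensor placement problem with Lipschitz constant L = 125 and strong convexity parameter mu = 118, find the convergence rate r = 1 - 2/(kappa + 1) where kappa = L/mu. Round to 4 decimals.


Step 1: Compute the condition number.
kappa = L/mu = 125/118 = 1.0593
Step 2: Compute the convergence rate.
r = 1 - 2/(kappa + 1) = 1 - 2*mu/(L + mu) = (L - mu)/(L + mu) = 7/243 = 0.0288


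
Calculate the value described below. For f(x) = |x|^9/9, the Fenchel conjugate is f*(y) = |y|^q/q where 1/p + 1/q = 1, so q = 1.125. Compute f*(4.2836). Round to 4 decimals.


The conjugate exponent q satisfies 1/p + 1/q = 1.
p = 9, so q = 9/(9 - 1) = 1.125
|y|^q = 4.2836^1.125 = 5.1379
f*(4.2836) = 5.1379 / 1.125 = 4.567


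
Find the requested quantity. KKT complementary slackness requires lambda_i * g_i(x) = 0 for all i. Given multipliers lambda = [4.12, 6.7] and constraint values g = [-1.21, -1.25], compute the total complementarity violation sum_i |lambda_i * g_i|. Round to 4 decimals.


KKT complementary slackness check:
lambda_1 * g_1 = 4.12 * -1.21 = -4.9852
lambda_2 * g_2 = 6.7 * -1.25 = -8.375
Total violation = 4.9852 + 8.375 = 13.3602


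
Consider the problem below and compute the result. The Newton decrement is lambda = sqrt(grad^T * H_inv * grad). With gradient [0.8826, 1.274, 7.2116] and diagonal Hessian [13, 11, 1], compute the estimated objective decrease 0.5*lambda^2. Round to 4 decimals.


Step 1: H is diagonal, so H^(-1) * g = [0.0679, 0.1158, 7.2116].
Step 2: g^T H^(-1) g = sum_i g_i^2 / H_ii
  = (0.8826)^2/13 + (1.274)^2/11 + (7.2116)^2/1
  = 0.0599 + 0.1476 + 52.0072 = 52.2146
Step 3: Objective decrease = 0.5 * g^T H^(-1) g = 26.1073


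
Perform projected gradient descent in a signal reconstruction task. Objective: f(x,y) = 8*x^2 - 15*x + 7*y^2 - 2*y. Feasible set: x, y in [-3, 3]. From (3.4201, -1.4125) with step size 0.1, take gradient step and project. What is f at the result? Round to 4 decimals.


Step 1: Compute gradient at (3.4201, -1.4125).
grad_x = 2*8*3.4201 - 15 = 39.7216
grad_y = 2*7*-1.4125 - 2 = -21.775
Step 2: Gradient step.
x_raw = 3.4201 - 0.1*39.7216 = -0.5521
y_raw = -1.4125 - 0.1*-21.775 = 0.765
Step 3: Project onto [-3, 3].
x_proj = clip(-0.5521) = -0.5521
y_proj = clip(0.765) = 0.765
Step 4: Evaluate f.
f(-0.5521, 0.765) = 13.2856


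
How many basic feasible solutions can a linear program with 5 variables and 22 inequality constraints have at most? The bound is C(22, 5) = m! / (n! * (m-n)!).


Each vertex corresponds to some choice of n active constraints out of m, so the number of vertices is at most C(m, n) = m! / (n!(m-n)!).
m = 22, n = 5
Numerator: 22 * 21 * 20 * 19 * 18
Denominator: 5! = 120
C(22, 5) = 26334


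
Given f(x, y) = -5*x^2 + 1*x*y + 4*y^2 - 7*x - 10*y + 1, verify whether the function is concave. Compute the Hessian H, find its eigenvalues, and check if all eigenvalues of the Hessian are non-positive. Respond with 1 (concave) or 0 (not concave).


The Hessian of f(x,y) = -5*x^2 + 1*x*y + 4*y^2 - 7*x - 10*y + 1 is:
H = [[-10, 1], [1, 8]]
Trace = -10 + 8 = -2
Determinant = -10*8 - (1)^2 = -81
Discriminant = (-2)^2 - 4*-81 = 328.0
Eigenvalues: lambda_1 = -10.0554, lambda_2 = 8.0554
The function is not concave.

0


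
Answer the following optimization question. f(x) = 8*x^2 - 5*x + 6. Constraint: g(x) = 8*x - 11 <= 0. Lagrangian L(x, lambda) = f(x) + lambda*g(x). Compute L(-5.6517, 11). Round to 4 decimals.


Step 1: Evaluate f(x).
f(-5.6517) = 8*(-5.6517)^2 - 5*(-5.6517) + 6 = 289.7922
Step 2: Evaluate g(x).
g(-5.6517) = 8*-5.6517 - 11 = -56.2136
Step 3: Compute Lagrangian.
L = 289.7922 + 11*-56.2136 = -328.5574


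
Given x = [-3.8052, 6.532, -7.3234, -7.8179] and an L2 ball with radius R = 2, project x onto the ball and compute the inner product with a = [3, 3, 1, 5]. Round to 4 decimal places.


Step 1: Compute ||x|| (intermediates to 6 decimals).
||x|| = sqrt((-3.8052)^2 + 6.532^2 + (-7.3234)^2 + (-7.8179)^2) = 13.111
Step 2: Project.
Since ||x|| > R, scale = R/||x|| = 2/13.111 = 0.152544, proj(x) = scale * x
proj(x) = [-0.58046, 0.996417, -1.117141, -1.192574]
Step 3: Dot product.
a^T * proj(x) = 3*(-0.58046) + 3*0.996417 + 1*(-1.117141) + 5*(-1.192574) = -5.8321


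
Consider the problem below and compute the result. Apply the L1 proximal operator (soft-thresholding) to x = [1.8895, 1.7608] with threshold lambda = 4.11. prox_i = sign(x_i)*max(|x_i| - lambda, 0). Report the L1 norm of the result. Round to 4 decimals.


Soft-thresholding with lambda = 4.11:
prox(1.8895) = sign(1.8895)*max(|1.8895| - 4.11, 0) = 0.0
prox(1.7608) = sign(1.7608)*max(|1.7608| - 4.11, 0) = 0.0
prox(x) = [0.0, 0.0]
||prox(x)||_1 = 0.0 + 0.0 = 0.0


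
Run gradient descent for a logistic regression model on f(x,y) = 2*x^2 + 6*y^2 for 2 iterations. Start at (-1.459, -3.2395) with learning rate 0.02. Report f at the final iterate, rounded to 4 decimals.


Gradient descent on f(x,y) = 2*x^2 + 6*y^2.
Starting point: (-1.459, -3.2395), alpha = 0.02
Step 1: grad_x = 2*2*-1.459 = -5.836, grad_y = 2*6*-3.2395 = -38.874
  x_1 = -1.459 - 0.02*-5.836 = -1.3423
  y_1 = -3.2395 - 0.02*-38.874 = -2.462
Step 2: grad_x = 2*2*-1.3423 = -5.3691, grad_y = 2*6*-2.462 = -29.5442
  x_2 = -1.3423 - 0.02*-5.3691 = -1.2349
  y_2 = -2.462 - 0.02*-29.5442 = -1.8711
f(-1.2349, -1.8711) = 2*(-1.2349)^2 + 6*(-1.8711)^2 = 24.0568


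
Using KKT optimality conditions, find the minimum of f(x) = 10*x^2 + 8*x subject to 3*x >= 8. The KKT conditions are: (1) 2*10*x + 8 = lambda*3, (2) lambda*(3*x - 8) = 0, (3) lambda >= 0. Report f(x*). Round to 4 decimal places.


Step 1: Try lambda = 0 (constraint inactive).
x_unc = -8/(2*10) = -0.4
Check: 3*-0.4 = -1.2 < 8 -- violated!
Step 2: Constraint must be active: 3*x = 8
x* = 8/3 = 2.6667 (rounded; the exact value 8/3 is used below)
lambda = (2*10*(8/3) + 8)/3 = 20.4444
Step 3: Compute optimal value.
f(x*) = 10*(8/3)^2 + 8*(8/3) = 92.4444


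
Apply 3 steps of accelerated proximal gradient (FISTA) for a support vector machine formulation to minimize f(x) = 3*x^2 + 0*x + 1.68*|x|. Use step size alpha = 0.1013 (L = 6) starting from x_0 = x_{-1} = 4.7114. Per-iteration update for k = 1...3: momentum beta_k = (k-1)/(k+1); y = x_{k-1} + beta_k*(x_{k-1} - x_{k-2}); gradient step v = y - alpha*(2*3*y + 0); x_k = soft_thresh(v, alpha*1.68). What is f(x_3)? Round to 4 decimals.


FISTA on f(x) = 3*x^2 + 0*x + 1.68*|x|
L = 6, alpha = 0.1013
Iteration 1: beta = 0.0, y = 4.7114 + 0.0*(4.7114 - 4.7114) = 4.7114
  grad(y) = 28.2684, v = y - alpha*grad = 1.8478
  prox(v) = soft_thresh(1.8478, 0.1702) = 1.6776
Iteration 2: beta = 0.3333, y = 1.6776 + 0.3333*(1.6776 - 4.7114) = 0.6664
  grad(y) = 3.9982, v = y - alpha*grad = 0.2614
  prox(v) = soft_thresh(0.2614, 0.1702) = 0.0912
Iteration 3: beta = 0.5, y = 0.0912 + 0.5*(0.0912 - 1.6776) = -0.7021
  grad(y) = -4.2124, v = y - alpha*grad = -0.2753
  prox(v) = soft_thresh(-0.2753, 0.1702) = -0.1052
f(x_3) = 3*(-0.1052)^2 + 0*(-0.1052) + 1.68*|-0.1052| = 0.2099


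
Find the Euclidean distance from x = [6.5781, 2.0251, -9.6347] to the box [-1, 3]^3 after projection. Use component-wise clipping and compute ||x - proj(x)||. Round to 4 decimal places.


Project each component onto [-1, 3].
clip(6.5781) = 3.0, clip(2.0251) = 2.0251, clip(-9.6347) = -1.0
Projection = [3.0, 2.0251, -1.0]
Squared diffs: [12.8028, 0.0, 74.558]
Distance = sqrt(87.3608) = 9.3467


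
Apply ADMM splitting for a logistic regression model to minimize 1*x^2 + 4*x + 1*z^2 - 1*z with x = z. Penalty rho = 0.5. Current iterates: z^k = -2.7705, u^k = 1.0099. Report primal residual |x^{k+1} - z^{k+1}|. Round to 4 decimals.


ADMM iteration with rho = 0.5, z^k = -2.7705, u^k = 1.0099
Step 1: x-update.
Minimize 1*x^2 + 4*x + (0.5/2)*(x + 2.7705 + 1.0099)^2
FOC: (2*1 + 0.5)*x = -4 + 0.5*(-2.7705 - 1.0099)
x^{k+1} = -2.3561
Step 2: z-update.
Minimize 1*z^2 - 1*z + (0.5/2)*(-2.3561 - z + 1.0099)^2
FOC: (2*1 + 0.5)*z = 1 + 0.5*(-2.3561 + 1.0099)
z^{k+1} = 0.1308
Step 3: u-update.
u^{k+1} = 1.0099 - 2.3561 - 0.1308 = -1.4769
Step 4: Primal residual = |-2.3561 - 0.1308| = 2.4868


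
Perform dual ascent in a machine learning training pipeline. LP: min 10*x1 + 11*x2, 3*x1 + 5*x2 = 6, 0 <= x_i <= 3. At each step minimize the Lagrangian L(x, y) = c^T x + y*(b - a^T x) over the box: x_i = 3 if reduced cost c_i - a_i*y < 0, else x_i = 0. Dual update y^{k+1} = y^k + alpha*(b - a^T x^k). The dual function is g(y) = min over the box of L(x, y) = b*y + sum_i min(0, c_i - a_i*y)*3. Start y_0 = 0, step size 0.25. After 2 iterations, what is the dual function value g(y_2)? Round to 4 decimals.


Dual ascent for LP: min 10*x1 + 11*x2, 3*x1 + 5*x2 = 6, 0 <= x_i <= 3
Step 1: y^k = 0.0, reduced costs: (10.0, 11.0)
  x^k = (0.0, 0.0), subgradient = b - a^T x = 6.0
  y^{k+1} = 0.0 + 0.25*6.0 = 1.5
Step 2: y^k = 1.5, reduced costs: (5.5, 3.5)
  x^k = (0.0, 0.0), subgradient = b - a^T x = 6.0
  y^{k+1} = 1.5 + 0.25*6.0 = 3.0
Dual objective at y_2 = 3.0: reduced costs (1.0, -4.0), box minimizer x = (0.0, 3.0)
g(y_2) = b*y + (c1 - a1*y)*x1 + (c2 - a2*y)*x2 = 6*3.0 + 1.0*0.0 + (-4.0)*3.0 = 18.0 + 0.0 - 12.0 = 6.0


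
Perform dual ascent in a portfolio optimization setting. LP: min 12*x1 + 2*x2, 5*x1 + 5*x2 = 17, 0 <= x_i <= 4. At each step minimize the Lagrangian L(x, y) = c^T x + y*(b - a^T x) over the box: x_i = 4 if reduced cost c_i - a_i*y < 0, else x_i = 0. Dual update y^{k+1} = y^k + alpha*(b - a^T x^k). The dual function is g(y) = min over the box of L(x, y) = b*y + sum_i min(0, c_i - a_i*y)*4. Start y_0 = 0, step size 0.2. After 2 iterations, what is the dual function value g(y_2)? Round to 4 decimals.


Dual ascent for LP: min 12*x1 + 2*x2, 5*x1 + 5*x2 = 17, 0 <= x_i <= 4
Step 1: y^k = 0.0, reduced costs: (12.0, 2.0)
  x^k = (0.0, 0.0), subgradient = b - a^T x = 17.0
  y^{k+1} = 0.0 + 0.2*17.0 = 3.4
Step 2: y^k = 3.4, reduced costs: (-5.0, -15.0)
  x^k = (4.0, 4.0), subgradient = b - a^T x = -23.0
  y^{k+1} = 3.4 + 0.2*-23.0 = -1.2
Dual objective at y_2 = -1.2: reduced costs (18.0, 8.0), box minimizer x = (0.0, 0.0)
g(y_2) = b*y + (c1 - a1*y)*x1 + (c2 - a2*y)*x2 = 17*(-1.2) + 18.0*0.0 + 8.0*0.0 = -20.4 + 0.0 + 0.0 = -20.4


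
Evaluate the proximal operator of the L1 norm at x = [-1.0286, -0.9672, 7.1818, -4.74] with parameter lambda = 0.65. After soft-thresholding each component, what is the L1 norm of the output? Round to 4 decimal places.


Soft-thresholding with lambda = 0.65:
prox(-1.0286) = sign(-1.0286)*max(|-1.0286| - 0.65, 0) = -0.3786
prox(-0.9672) = sign(-0.9672)*max(|-0.9672| - 0.65, 0) = -0.3172
prox(7.1818) = sign(7.1818)*max(|7.1818| - 0.65, 0) = 6.5318
prox(-4.74) = sign(-4.74)*max(|-4.74| - 0.65, 0) = -4.09
prox(x) = [-0.3786, -0.3172, 6.5318, -4.09]
||prox(x)||_1 = 0.3786 + 0.3172 + 6.5318 + 4.09 = 11.3176


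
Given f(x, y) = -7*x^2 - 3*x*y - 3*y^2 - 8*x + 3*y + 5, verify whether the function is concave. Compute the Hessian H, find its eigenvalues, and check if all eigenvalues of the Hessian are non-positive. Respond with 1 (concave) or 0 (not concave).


The Hessian of f(x,y) = -7*x^2 - 3*x*y - 3*y^2 - 8*x + 3*y + 5 is:
H = [[-14, -3], [-3, -6]]
Trace = -14 - 6 = -20
Determinant = -14*-6 - (-3)^2 = 75
Discriminant = (-20)^2 - 4*75 = 100.0
Eigenvalues: lambda_1 = -15.0, lambda_2 = -5.0
The function is concave.

1


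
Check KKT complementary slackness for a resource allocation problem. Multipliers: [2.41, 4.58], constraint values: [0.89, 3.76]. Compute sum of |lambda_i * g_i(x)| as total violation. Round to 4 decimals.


KKT complementary slackness check:
lambda_1 * g_1 = 2.41 * 0.89 = 2.1449
lambda_2 * g_2 = 4.58 * 3.76 = 17.2208
Total violation = 2.1449 + 17.2208 = 19.3657


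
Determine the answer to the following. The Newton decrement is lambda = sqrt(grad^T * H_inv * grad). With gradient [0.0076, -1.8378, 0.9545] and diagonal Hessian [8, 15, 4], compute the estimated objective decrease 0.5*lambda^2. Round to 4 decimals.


Step 1: H is diagonal, so H^(-1) * g = [0.001, -0.1225, 0.2386].
Step 2: g^T H^(-1) g = sum_i g_i^2 / H_ii
  = (0.0076)^2/8 + (-1.8378)^2/15 + (0.9545)^2/4
  = 0.0 + 0.2252 + 0.2278 = 0.4529
Step 3: Objective decrease = 0.5 * g^T H^(-1) g = 0.2265


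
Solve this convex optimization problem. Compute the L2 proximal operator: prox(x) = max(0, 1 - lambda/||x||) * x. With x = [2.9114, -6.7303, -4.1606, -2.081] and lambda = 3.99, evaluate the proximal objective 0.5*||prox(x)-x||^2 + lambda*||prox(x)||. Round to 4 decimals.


Step 1: Compute ||x||.
||x|| = 8.6841
Step 2: Compute scaling factor.
scale = max(0, 1 - 3.99/8.6841) = 0.5405
Step 3: prox(x) = [1.5737, -3.638, -2.249, -1.1249]
||prox(x)|| = 4.6941
Step 4: Proximal objective.
0.5*||prox-x||^2 = 7.9601
lambda*||prox|| = 18.7295
Total = 26.6897


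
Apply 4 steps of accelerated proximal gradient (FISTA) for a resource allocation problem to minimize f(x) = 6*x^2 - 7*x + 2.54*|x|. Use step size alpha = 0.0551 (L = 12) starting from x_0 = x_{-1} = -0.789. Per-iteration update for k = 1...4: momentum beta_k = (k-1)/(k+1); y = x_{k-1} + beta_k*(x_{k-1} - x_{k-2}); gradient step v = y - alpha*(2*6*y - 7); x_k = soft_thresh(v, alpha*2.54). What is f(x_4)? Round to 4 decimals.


FISTA on f(x) = 6*x^2 - 7*x + 2.54*|x|
L = 12, alpha = 0.0551
Iteration 1: beta = 0.0, y = -0.789 + 0.0*(-0.789 + 0.789) = -0.789
  grad(y) = -16.468, v = y - alpha*grad = 0.1184
  prox(v) = soft_thresh(0.1184, 0.14) = 0.0
Iteration 2: beta = 0.3333, y = 0.0 + 0.3333*(0.0 + 0.789) = 0.263
  grad(y) = -3.844, v = y - alpha*grad = 0.4748
  prox(v) = soft_thresh(0.4748, 0.14) = 0.3349
Iteration 3: beta = 0.5, y = 0.3349 + 0.5*(0.3349 - 0.0) = 0.5023
  grad(y) = -0.9727, v = y - alpha*grad = 0.5559
  prox(v) = soft_thresh(0.5559, 0.14) = 0.4159
Iteration 4: beta = 0.6, y = 0.4159 + 0.6*(0.4159 - 0.3349) = 0.4646
  grad(y) = -1.4253, v = y - alpha*grad = 0.5431
  prox(v) = soft_thresh(0.5431, 0.14) = 0.4031
f(x_4) = 6*0.4031^2 - 7*0.4031 + 2.54*|0.4031| = -0.8229


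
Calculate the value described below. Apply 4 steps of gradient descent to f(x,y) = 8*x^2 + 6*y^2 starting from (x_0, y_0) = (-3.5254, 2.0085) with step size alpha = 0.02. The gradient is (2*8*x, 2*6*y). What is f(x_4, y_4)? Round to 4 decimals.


Gradient descent on f(x,y) = 8*x^2 + 6*y^2.
Starting point: (-3.5254, 2.0085), alpha = 0.02
Step 1: grad_x = 2*8*-3.5254 = -56.4064, grad_y = 2*6*2.0085 = 24.102
  x_1 = -3.5254 - 0.02*-56.4064 = -2.3973
  y_1 = 2.0085 - 0.02*24.102 = 1.5265
Step 2: grad_x = 2*8*-2.3973 = -38.3564, grad_y = 2*6*1.5265 = 18.3175
  x_2 = -2.3973 - 0.02*-38.3564 = -1.6301
  y_2 = 1.5265 - 0.02*18.3175 = 1.1601
Step 3: grad_x = 2*8*-1.6301 = -26.0823, grad_y = 2*6*1.1601 = 13.9213
  x_3 = -1.6301 - 0.02*-26.0823 = -1.1085
  y_3 = 1.1601 - 0.02*13.9213 = 0.8817
Step 4: grad_x = 2*8*-1.1085 = -17.736, grad_y = 2*6*0.8817 = 10.5802
  x_4 = -1.1085 - 0.02*-17.736 = -0.7538
  y_4 = 0.8817 - 0.02*10.5802 = 0.6701
f(-0.7538, 0.6701) = 8*(-0.7538)^2 + 6*0.6701^2 = 7.2395


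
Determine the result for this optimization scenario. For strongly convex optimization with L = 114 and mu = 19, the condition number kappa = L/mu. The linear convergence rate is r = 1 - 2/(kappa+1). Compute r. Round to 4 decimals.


Step 1: Compute the condition number.
kappa = L/mu = 114/19 = 6.0
Step 2: Compute the convergence rate.
r = 1 - 2/(kappa + 1) = 1 - 2*mu/(L + mu) = (L - mu)/(L + mu) = 95/133 = 0.7143


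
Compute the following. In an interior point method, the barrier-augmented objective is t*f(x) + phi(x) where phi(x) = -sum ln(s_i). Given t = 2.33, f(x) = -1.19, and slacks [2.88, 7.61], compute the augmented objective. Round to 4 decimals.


Step 1: Compute log-barrier.
ln values: [1.0578, 2.0295]
phi = -(1.0578 + 2.0295) = -3.0873
Step 2: Compute augmented objective.
t*f(x) = 2.33*-1.19 = -2.7727
Total = -2.7727 - 3.0873 = -5.86


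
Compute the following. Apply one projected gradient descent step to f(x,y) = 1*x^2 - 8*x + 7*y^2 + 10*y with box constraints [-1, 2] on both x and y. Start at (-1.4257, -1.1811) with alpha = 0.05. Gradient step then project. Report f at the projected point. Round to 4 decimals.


Step 1: Compute gradient at (-1.4257, -1.1811).
grad_x = 2*1*-1.4257 - 8 = -10.8514
grad_y = 2*7*-1.1811 + 10 = -6.5354
Step 2: Gradient step.
x_raw = -1.4257 - 0.05*-10.8514 = -0.8831
y_raw = -1.1811 - 0.05*-6.5354 = -0.8543
Step 3: Project onto [-1, 2].
x_proj = clip(-0.8831) = -0.8831
y_proj = clip(-0.8543) = -0.8543
Step 4: Evaluate f.
f(-0.8831, -0.8543) = 4.4108


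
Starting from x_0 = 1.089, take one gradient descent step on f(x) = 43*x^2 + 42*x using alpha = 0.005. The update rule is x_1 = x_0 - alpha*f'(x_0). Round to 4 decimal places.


We compute the gradient at x_0 and apply the update.
f'(x) = 86*x + 42
f'(1.089) = 86*1.089 + 42 = 135.654
x_1 = 1.089 - 0.005*135.654 = 0.4107


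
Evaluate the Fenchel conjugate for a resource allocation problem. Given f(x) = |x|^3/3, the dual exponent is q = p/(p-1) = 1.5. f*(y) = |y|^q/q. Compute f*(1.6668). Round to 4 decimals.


The conjugate exponent q satisfies 1/p + 1/q = 1.
p = 3, so q = 3/(3 - 1) = 1.5
|y|^q = 1.6668^1.5 = 2.1519
f*(1.6668) = 2.1519 / 1.5 = 1.4346


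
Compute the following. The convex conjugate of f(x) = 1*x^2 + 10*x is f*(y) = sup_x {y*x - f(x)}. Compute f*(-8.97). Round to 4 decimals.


f*(y) = sup_x {y*x - a*x^2 - b*x} = sup_x {(y-b)*x - a*x^2}
FOC: (y - b) - 2a*x = 0 => x* = (y - b)/(2a)
x* = (-8.97 - 10)/(2*1) = -9.485
f*(-8.97) = (y-b)^2/(4a) = (-8.97 - 10)^2/(4*1)
= 359.8609/4 = 89.9652


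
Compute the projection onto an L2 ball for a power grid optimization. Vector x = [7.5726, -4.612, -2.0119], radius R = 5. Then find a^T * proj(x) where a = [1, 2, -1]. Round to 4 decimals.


Step 1: Compute ||x|| (intermediates to 6 decimals).
||x|| = sqrt(7.5726^2 + (-4.612)^2 + (-2.0119)^2) = 9.091895
Step 2: Project.
Since ||x|| > R, scale = R/||x|| = 5/9.091895 = 0.54994, proj(x) = scale * x
proj(x) = [4.164476, -2.536323, -1.106424]
Step 3: Dot product.
a^T * proj(x) = 1*4.164476 + 2*(-2.536323) - 1*(-1.106424) = 0.1983


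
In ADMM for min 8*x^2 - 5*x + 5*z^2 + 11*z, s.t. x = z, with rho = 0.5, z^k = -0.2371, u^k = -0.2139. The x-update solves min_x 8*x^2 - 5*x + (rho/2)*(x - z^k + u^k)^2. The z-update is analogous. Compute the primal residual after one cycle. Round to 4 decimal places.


ADMM iteration with rho = 0.5, z^k = -0.2371, u^k = -0.2139
Step 1: x-update.
Minimize 8*x^2 - 5*x + (0.5/2)*(x + 0.2371 - 0.2139)^2
FOC: (2*8 + 0.5)*x = 5 + 0.5*(-0.2371 + 0.2139)
x^{k+1} = 0.3023
Step 2: z-update.
Minimize 5*z^2 + 11*z + (0.5/2)*(0.3023 - z - 0.2139)^2
FOC: (2*5 + 0.5)*z = -11 + 0.5*(0.3023 - 0.2139)
z^{k+1} = -1.0434
Step 3: u-update.
u^{k+1} = -0.2139 + 0.3023 + 1.0434 = 1.1318
Step 4: Primal residual = |0.3023 + 1.0434| = 1.3457


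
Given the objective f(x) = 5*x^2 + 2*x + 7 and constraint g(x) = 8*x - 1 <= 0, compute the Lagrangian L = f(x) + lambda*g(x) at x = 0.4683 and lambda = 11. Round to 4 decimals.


Step 1: Evaluate f(x).
f(0.4683) = 5*0.4683^2 + 2*0.4683 + 7 = 9.0331
Step 2: Evaluate g(x).
g(0.4683) = 8*0.4683 - 1 = 2.7464
Step 3: Compute Lagrangian.
L = 9.0331 + 11*2.7464 = 39.2435


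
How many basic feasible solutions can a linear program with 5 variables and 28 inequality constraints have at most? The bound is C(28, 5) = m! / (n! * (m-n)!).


Each vertex corresponds to some choice of n active constraints out of m, so the number of vertices is at most C(m, n) = m! / (n!(m-n)!).
m = 28, n = 5
Numerator: 28 * 27 * 26 * 25 * 24
Denominator: 5! = 120
C(28, 5) = 98280


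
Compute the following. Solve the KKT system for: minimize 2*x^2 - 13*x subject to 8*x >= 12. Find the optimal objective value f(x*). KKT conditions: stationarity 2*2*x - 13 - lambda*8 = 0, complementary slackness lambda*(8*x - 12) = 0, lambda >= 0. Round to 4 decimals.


Step 1: Try lambda = 0 (constraint inactive).
Stationarity: 2*2*x - 13 = 0
x* = 13/(2*2) = 3.25
Check constraint: 8*3.25 = 26.0 >= 12 -- satisfied.
Step 2: Compute optimal value.
f(x*) = 2*3.25^2 - 13*3.25 = -21.125


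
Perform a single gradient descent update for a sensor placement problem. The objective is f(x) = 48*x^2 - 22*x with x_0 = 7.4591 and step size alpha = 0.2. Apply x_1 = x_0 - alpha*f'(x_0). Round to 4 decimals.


We compute the gradient at x_0 and apply the update.
f'(x) = 96*x - 22
f'(7.4591) = 96*7.4591 - 22 = 694.0736
x_1 = 7.4591 - 0.2*694.0736 = -131.3556


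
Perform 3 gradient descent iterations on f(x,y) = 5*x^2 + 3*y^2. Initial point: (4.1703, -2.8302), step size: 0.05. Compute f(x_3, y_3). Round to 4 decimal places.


Gradient descent on f(x,y) = 5*x^2 + 3*y^2.
Starting point: (4.1703, -2.8302), alpha = 0.05
Step 1: grad_x = 2*5*4.1703 = 41.703, grad_y = 2*3*-2.8302 = -16.9812
  x_1 = 4.1703 - 0.05*41.703 = 2.0852
  y_1 = -2.8302 - 0.05*-16.9812 = -1.9811
Step 2: grad_x = 2*5*2.0852 = 20.8515, grad_y = 2*3*-1.9811 = -11.8868
  x_2 = 2.0852 - 0.05*20.8515 = 1.0426
  y_2 = -1.9811 - 0.05*-11.8868 = -1.3868
Step 3: grad_x = 2*5*1.0426 = 10.4258, grad_y = 2*3*-1.3868 = -8.3208
  x_3 = 1.0426 - 0.05*10.4258 = 0.5213
  y_3 = -1.3868 - 0.05*-8.3208 = -0.9708
f(0.5213, -0.9708) = 5*0.5213^2 + 3*(-0.9708)^2 = 4.1858


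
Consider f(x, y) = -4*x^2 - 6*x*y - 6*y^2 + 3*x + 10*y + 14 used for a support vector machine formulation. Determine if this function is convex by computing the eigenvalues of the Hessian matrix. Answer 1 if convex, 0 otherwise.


The Hessian of f(x,y) = -4*x^2 - 6*x*y - 6*y^2 + 3*x + 10*y + 14 is:
H = [[-8, -6], [-6, -12]]
Trace = -8 - 12 = -20
Determinant = -8*-12 - (-6)^2 = 60
Discriminant = (-20)^2 - 4*60 = 160.0
Eigenvalues: lambda_1 = -16.3246, lambda_2 = -3.6754
The function is not convex.

0


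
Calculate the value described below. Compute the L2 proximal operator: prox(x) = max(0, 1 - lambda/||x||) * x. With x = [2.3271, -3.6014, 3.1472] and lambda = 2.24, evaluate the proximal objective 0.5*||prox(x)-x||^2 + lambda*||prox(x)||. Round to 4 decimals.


Step 1: Compute ||x||.
||x|| = 5.3189
Step 2: Compute scaling factor.
scale = max(0, 1 - 2.24/5.3189) = 0.5789
Step 3: prox(x) = [1.3471, -2.0847, 1.8218]
||prox(x)|| = 3.0789
Step 4: Proximal objective.
0.5*||prox-x||^2 = 2.5088
lambda*||prox|| = 6.8967
Total = 9.4055


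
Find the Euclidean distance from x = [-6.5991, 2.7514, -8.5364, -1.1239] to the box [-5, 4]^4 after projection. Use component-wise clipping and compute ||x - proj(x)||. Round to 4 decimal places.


Project each component onto [-5, 4].
clip(-6.5991) = -5.0, clip(2.7514) = 2.7514, clip(-8.5364) = -5.0, clip(-1.1239) = -1.1239
Projection = [-5.0, 2.7514, -5.0, -1.1239]
Squared diffs: [2.5571, 0.0, 12.5061, 0.0]
Distance = sqrt(15.0632) = 3.8811


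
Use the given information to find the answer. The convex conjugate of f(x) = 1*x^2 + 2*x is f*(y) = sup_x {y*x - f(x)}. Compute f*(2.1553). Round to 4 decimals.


f*(y) = sup_x {y*x - a*x^2 - b*x} = sup_x {(y-b)*x - a*x^2}
FOC: (y - b) - 2a*x = 0 => x* = (y - b)/(2a)
x* = (2.1553 - 2)/(2*1) = 0.0777
f*(2.1553) = (y-b)^2/(4a) = (2.1553 - 2)^2/(4*1)
= 0.0241/4 = 0.006


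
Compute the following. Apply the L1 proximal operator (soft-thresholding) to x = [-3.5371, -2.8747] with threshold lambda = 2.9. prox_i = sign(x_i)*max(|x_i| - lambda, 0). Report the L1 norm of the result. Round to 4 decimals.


Soft-thresholding with lambda = 2.9:
prox(-3.5371) = sign(-3.5371)*max(|-3.5371| - 2.9, 0) = -0.6371
prox(-2.8747) = sign(-2.8747)*max(|-2.8747| - 2.9, 0) = 0.0
prox(x) = [-0.6371, 0.0]
||prox(x)||_1 = 0.6371 + 0.0 = 0.6371


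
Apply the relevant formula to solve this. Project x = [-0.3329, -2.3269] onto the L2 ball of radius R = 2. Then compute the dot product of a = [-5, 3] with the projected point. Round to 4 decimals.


Step 1: Compute ||x|| (intermediates to 6 decimals).
||x|| = sqrt((-0.3329)^2 + (-2.3269)^2) = 2.350593
Step 2: Project.
Since ||x|| > R, scale = R/||x|| = 2/2.350593 = 0.850849, proj(x) = scale * x
proj(x) = [-0.283248, -1.979841]
Step 3: Dot product.
a^T * proj(x) = -5*(-0.283248) + 3*(-1.979841) = -4.5233


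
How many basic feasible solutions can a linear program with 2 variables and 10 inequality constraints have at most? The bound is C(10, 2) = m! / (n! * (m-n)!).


Each vertex corresponds to some choice of n active constraints out of m, so the number of vertices is at most C(m, n) = m! / (n!(m-n)!).
m = 10, n = 2
Numerator: 10 * 9
Denominator: 2! = 2
C(10, 2) = 45


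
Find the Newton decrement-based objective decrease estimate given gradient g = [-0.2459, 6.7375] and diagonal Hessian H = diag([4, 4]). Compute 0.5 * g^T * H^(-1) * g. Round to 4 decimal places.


Step 1: H is diagonal, so H^(-1) * g = [-0.0615, 1.6844].
Step 2: g^T H^(-1) g = sum_i g_i^2 / H_ii
  = (-0.2459)^2/4 + (6.7375)^2/4
  = 0.0151 + 11.3485 = 11.3636
Step 3: Objective decrease = 0.5 * g^T H^(-1) g = 5.6818


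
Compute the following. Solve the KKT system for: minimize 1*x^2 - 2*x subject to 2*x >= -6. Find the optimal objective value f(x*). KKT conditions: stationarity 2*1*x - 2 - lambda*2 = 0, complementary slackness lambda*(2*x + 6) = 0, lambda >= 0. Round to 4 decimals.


Step 1: Try lambda = 0 (constraint inactive).
Stationarity: 2*1*x - 2 = 0
x* = 2/(2*1) = 1.0
Check constraint: 2*1.0 = 2.0 >= -6 -- satisfied.
Step 2: Compute optimal value.
f(x*) = 1*1.0^2 - 2*1.0 = -1.0


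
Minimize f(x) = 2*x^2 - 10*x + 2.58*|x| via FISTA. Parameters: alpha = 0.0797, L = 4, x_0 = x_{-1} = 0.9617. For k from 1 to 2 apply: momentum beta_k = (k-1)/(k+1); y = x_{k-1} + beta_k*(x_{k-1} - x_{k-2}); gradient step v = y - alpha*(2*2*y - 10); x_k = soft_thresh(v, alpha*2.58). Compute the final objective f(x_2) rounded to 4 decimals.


FISTA on f(x) = 2*x^2 - 10*x + 2.58*|x|
L = 4, alpha = 0.0797
Iteration 1: beta = 0.0, y = 0.9617 + 0.0*(0.9617 - 0.9617) = 0.9617
  grad(y) = -6.1532, v = y - alpha*grad = 1.4521
  prox(v) = soft_thresh(1.4521, 0.2056) = 1.2465
Iteration 2: beta = 0.3333, y = 1.2465 + 0.3333*(1.2465 - 0.9617) = 1.3414
  grad(y) = -4.6344, v = y - alpha*grad = 1.7108
  prox(v) = soft_thresh(1.7108, 0.2056) = 1.5051
f(x_2) = 2*1.5051^2 - 10*1.5051 + 2.58*|1.5051| = -6.6373


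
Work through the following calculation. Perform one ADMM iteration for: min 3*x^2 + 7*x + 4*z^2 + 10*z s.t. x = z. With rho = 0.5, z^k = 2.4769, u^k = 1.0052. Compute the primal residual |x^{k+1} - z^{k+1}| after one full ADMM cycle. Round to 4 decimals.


ADMM iteration with rho = 0.5, z^k = 2.4769, u^k = 1.0052
Step 1: x-update.
Minimize 3*x^2 + 7*x + (0.5/2)*(x - 2.4769 + 1.0052)^2
FOC: (2*3 + 0.5)*x = -7 + 0.5*(2.4769 - 1.0052)
x^{k+1} = -0.9637
Step 2: z-update.
Minimize 4*z^2 + 10*z + (0.5/2)*(-0.9637 - z + 1.0052)^2
FOC: (2*4 + 0.5)*z = -10 + 0.5*(-0.9637 + 1.0052)
z^{k+1} = -1.174
Step 3: u-update.
u^{k+1} = 1.0052 - 0.9637 + 1.174 = 1.2155
Step 4: Primal residual = |-0.9637 + 1.174| = 0.2103
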